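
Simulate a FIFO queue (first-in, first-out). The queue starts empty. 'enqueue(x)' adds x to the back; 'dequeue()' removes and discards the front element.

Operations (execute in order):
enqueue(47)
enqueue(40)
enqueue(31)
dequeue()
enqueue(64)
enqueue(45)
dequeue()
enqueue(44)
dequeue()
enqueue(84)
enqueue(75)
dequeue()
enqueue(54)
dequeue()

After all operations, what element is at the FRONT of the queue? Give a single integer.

enqueue(47): queue = [47]
enqueue(40): queue = [47, 40]
enqueue(31): queue = [47, 40, 31]
dequeue(): queue = [40, 31]
enqueue(64): queue = [40, 31, 64]
enqueue(45): queue = [40, 31, 64, 45]
dequeue(): queue = [31, 64, 45]
enqueue(44): queue = [31, 64, 45, 44]
dequeue(): queue = [64, 45, 44]
enqueue(84): queue = [64, 45, 44, 84]
enqueue(75): queue = [64, 45, 44, 84, 75]
dequeue(): queue = [45, 44, 84, 75]
enqueue(54): queue = [45, 44, 84, 75, 54]
dequeue(): queue = [44, 84, 75, 54]

Answer: 44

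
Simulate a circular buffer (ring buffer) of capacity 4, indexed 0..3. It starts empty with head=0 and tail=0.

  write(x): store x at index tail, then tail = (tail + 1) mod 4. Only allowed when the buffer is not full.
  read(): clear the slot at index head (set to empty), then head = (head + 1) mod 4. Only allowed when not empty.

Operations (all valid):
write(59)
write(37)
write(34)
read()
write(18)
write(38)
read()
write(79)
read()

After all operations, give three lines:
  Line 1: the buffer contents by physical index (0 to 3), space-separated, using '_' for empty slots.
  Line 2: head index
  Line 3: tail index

write(59): buf=[59 _ _ _], head=0, tail=1, size=1
write(37): buf=[59 37 _ _], head=0, tail=2, size=2
write(34): buf=[59 37 34 _], head=0, tail=3, size=3
read(): buf=[_ 37 34 _], head=1, tail=3, size=2
write(18): buf=[_ 37 34 18], head=1, tail=0, size=3
write(38): buf=[38 37 34 18], head=1, tail=1, size=4
read(): buf=[38 _ 34 18], head=2, tail=1, size=3
write(79): buf=[38 79 34 18], head=2, tail=2, size=4
read(): buf=[38 79 _ 18], head=3, tail=2, size=3

Answer: 38 79 _ 18
3
2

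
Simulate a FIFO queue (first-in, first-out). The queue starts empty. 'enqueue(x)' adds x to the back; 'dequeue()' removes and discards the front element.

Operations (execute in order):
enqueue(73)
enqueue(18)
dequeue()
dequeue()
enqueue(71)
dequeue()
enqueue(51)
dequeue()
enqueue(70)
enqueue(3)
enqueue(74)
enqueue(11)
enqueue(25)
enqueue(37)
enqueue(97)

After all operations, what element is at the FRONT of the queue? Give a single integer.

enqueue(73): queue = [73]
enqueue(18): queue = [73, 18]
dequeue(): queue = [18]
dequeue(): queue = []
enqueue(71): queue = [71]
dequeue(): queue = []
enqueue(51): queue = [51]
dequeue(): queue = []
enqueue(70): queue = [70]
enqueue(3): queue = [70, 3]
enqueue(74): queue = [70, 3, 74]
enqueue(11): queue = [70, 3, 74, 11]
enqueue(25): queue = [70, 3, 74, 11, 25]
enqueue(37): queue = [70, 3, 74, 11, 25, 37]
enqueue(97): queue = [70, 3, 74, 11, 25, 37, 97]

Answer: 70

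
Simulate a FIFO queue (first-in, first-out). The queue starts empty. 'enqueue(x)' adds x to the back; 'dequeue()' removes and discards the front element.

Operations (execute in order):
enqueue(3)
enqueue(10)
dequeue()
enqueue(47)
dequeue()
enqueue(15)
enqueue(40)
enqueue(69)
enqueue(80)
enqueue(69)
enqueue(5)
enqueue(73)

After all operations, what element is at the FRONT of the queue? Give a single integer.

Answer: 47

Derivation:
enqueue(3): queue = [3]
enqueue(10): queue = [3, 10]
dequeue(): queue = [10]
enqueue(47): queue = [10, 47]
dequeue(): queue = [47]
enqueue(15): queue = [47, 15]
enqueue(40): queue = [47, 15, 40]
enqueue(69): queue = [47, 15, 40, 69]
enqueue(80): queue = [47, 15, 40, 69, 80]
enqueue(69): queue = [47, 15, 40, 69, 80, 69]
enqueue(5): queue = [47, 15, 40, 69, 80, 69, 5]
enqueue(73): queue = [47, 15, 40, 69, 80, 69, 5, 73]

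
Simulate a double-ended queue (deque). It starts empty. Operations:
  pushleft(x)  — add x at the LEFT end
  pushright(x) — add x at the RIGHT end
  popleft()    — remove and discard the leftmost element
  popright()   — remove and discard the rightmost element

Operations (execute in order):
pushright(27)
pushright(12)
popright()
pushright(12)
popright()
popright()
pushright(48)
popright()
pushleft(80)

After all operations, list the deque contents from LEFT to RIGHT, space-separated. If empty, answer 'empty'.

pushright(27): [27]
pushright(12): [27, 12]
popright(): [27]
pushright(12): [27, 12]
popright(): [27]
popright(): []
pushright(48): [48]
popright(): []
pushleft(80): [80]

Answer: 80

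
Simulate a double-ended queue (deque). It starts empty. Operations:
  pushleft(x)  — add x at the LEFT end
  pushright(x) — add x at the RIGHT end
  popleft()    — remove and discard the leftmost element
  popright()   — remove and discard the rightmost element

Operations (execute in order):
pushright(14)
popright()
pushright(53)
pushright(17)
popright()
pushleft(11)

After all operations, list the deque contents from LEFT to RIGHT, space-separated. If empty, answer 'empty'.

Answer: 11 53

Derivation:
pushright(14): [14]
popright(): []
pushright(53): [53]
pushright(17): [53, 17]
popright(): [53]
pushleft(11): [11, 53]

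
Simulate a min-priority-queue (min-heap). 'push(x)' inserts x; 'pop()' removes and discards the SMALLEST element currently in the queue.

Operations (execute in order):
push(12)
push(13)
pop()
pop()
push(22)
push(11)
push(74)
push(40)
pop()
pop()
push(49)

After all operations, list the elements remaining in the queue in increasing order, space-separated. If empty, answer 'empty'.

Answer: 40 49 74

Derivation:
push(12): heap contents = [12]
push(13): heap contents = [12, 13]
pop() → 12: heap contents = [13]
pop() → 13: heap contents = []
push(22): heap contents = [22]
push(11): heap contents = [11, 22]
push(74): heap contents = [11, 22, 74]
push(40): heap contents = [11, 22, 40, 74]
pop() → 11: heap contents = [22, 40, 74]
pop() → 22: heap contents = [40, 74]
push(49): heap contents = [40, 49, 74]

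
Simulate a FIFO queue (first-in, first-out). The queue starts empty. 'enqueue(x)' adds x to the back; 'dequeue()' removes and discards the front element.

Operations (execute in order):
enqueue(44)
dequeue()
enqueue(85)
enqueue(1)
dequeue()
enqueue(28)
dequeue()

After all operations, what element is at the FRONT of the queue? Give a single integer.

enqueue(44): queue = [44]
dequeue(): queue = []
enqueue(85): queue = [85]
enqueue(1): queue = [85, 1]
dequeue(): queue = [1]
enqueue(28): queue = [1, 28]
dequeue(): queue = [28]

Answer: 28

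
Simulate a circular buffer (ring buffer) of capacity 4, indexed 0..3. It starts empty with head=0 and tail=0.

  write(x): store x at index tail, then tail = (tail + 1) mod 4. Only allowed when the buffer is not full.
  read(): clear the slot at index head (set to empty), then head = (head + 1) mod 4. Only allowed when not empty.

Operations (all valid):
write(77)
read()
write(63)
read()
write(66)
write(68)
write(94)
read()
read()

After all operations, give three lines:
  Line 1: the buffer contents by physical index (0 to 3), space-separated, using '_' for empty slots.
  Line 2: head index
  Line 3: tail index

write(77): buf=[77 _ _ _], head=0, tail=1, size=1
read(): buf=[_ _ _ _], head=1, tail=1, size=0
write(63): buf=[_ 63 _ _], head=1, tail=2, size=1
read(): buf=[_ _ _ _], head=2, tail=2, size=0
write(66): buf=[_ _ 66 _], head=2, tail=3, size=1
write(68): buf=[_ _ 66 68], head=2, tail=0, size=2
write(94): buf=[94 _ 66 68], head=2, tail=1, size=3
read(): buf=[94 _ _ 68], head=3, tail=1, size=2
read(): buf=[94 _ _ _], head=0, tail=1, size=1

Answer: 94 _ _ _
0
1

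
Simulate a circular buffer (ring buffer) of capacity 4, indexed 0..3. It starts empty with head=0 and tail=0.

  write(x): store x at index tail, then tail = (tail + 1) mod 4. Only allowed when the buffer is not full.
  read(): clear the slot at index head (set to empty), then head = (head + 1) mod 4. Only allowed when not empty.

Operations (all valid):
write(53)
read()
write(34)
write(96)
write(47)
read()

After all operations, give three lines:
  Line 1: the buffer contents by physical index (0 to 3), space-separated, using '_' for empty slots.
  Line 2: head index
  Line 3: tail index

Answer: _ _ 96 47
2
0

Derivation:
write(53): buf=[53 _ _ _], head=0, tail=1, size=1
read(): buf=[_ _ _ _], head=1, tail=1, size=0
write(34): buf=[_ 34 _ _], head=1, tail=2, size=1
write(96): buf=[_ 34 96 _], head=1, tail=3, size=2
write(47): buf=[_ 34 96 47], head=1, tail=0, size=3
read(): buf=[_ _ 96 47], head=2, tail=0, size=2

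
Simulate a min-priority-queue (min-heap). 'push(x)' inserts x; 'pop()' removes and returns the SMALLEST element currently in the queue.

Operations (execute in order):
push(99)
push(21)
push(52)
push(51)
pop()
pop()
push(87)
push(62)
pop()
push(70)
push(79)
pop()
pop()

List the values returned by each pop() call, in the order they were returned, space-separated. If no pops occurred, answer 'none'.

push(99): heap contents = [99]
push(21): heap contents = [21, 99]
push(52): heap contents = [21, 52, 99]
push(51): heap contents = [21, 51, 52, 99]
pop() → 21: heap contents = [51, 52, 99]
pop() → 51: heap contents = [52, 99]
push(87): heap contents = [52, 87, 99]
push(62): heap contents = [52, 62, 87, 99]
pop() → 52: heap contents = [62, 87, 99]
push(70): heap contents = [62, 70, 87, 99]
push(79): heap contents = [62, 70, 79, 87, 99]
pop() → 62: heap contents = [70, 79, 87, 99]
pop() → 70: heap contents = [79, 87, 99]

Answer: 21 51 52 62 70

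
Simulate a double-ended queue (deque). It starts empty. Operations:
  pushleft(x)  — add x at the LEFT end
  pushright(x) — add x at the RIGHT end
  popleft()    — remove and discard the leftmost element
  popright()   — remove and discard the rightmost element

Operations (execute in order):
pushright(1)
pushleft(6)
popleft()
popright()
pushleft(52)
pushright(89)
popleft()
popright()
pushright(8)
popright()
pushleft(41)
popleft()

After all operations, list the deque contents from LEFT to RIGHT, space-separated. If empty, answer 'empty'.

pushright(1): [1]
pushleft(6): [6, 1]
popleft(): [1]
popright(): []
pushleft(52): [52]
pushright(89): [52, 89]
popleft(): [89]
popright(): []
pushright(8): [8]
popright(): []
pushleft(41): [41]
popleft(): []

Answer: empty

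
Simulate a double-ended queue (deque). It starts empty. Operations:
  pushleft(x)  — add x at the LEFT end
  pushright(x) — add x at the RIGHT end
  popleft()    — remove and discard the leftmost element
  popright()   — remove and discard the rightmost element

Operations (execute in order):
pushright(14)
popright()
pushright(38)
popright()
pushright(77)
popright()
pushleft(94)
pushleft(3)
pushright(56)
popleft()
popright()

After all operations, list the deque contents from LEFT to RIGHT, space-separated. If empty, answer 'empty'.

Answer: 94

Derivation:
pushright(14): [14]
popright(): []
pushright(38): [38]
popright(): []
pushright(77): [77]
popright(): []
pushleft(94): [94]
pushleft(3): [3, 94]
pushright(56): [3, 94, 56]
popleft(): [94, 56]
popright(): [94]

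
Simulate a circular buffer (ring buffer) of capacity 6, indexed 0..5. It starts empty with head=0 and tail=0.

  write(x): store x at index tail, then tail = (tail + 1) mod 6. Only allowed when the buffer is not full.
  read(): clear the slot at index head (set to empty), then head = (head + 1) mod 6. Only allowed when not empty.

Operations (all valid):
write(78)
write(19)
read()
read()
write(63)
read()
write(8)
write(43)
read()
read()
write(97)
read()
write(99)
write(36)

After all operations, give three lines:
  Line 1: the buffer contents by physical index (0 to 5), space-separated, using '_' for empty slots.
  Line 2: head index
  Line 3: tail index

Answer: 99 36 _ _ _ _
0
2

Derivation:
write(78): buf=[78 _ _ _ _ _], head=0, tail=1, size=1
write(19): buf=[78 19 _ _ _ _], head=0, tail=2, size=2
read(): buf=[_ 19 _ _ _ _], head=1, tail=2, size=1
read(): buf=[_ _ _ _ _ _], head=2, tail=2, size=0
write(63): buf=[_ _ 63 _ _ _], head=2, tail=3, size=1
read(): buf=[_ _ _ _ _ _], head=3, tail=3, size=0
write(8): buf=[_ _ _ 8 _ _], head=3, tail=4, size=1
write(43): buf=[_ _ _ 8 43 _], head=3, tail=5, size=2
read(): buf=[_ _ _ _ 43 _], head=4, tail=5, size=1
read(): buf=[_ _ _ _ _ _], head=5, tail=5, size=0
write(97): buf=[_ _ _ _ _ 97], head=5, tail=0, size=1
read(): buf=[_ _ _ _ _ _], head=0, tail=0, size=0
write(99): buf=[99 _ _ _ _ _], head=0, tail=1, size=1
write(36): buf=[99 36 _ _ _ _], head=0, tail=2, size=2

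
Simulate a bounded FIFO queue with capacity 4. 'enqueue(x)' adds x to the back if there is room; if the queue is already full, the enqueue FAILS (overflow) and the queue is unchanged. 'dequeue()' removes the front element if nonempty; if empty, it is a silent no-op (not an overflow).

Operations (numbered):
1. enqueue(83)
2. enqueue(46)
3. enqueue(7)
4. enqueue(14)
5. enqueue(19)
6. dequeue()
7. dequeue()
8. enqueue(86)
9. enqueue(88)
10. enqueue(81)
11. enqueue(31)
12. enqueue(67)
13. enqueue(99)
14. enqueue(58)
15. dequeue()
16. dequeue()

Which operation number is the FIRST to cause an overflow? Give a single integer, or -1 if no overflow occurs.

1. enqueue(83): size=1
2. enqueue(46): size=2
3. enqueue(7): size=3
4. enqueue(14): size=4
5. enqueue(19): size=4=cap → OVERFLOW (fail)
6. dequeue(): size=3
7. dequeue(): size=2
8. enqueue(86): size=3
9. enqueue(88): size=4
10. enqueue(81): size=4=cap → OVERFLOW (fail)
11. enqueue(31): size=4=cap → OVERFLOW (fail)
12. enqueue(67): size=4=cap → OVERFLOW (fail)
13. enqueue(99): size=4=cap → OVERFLOW (fail)
14. enqueue(58): size=4=cap → OVERFLOW (fail)
15. dequeue(): size=3
16. dequeue(): size=2

Answer: 5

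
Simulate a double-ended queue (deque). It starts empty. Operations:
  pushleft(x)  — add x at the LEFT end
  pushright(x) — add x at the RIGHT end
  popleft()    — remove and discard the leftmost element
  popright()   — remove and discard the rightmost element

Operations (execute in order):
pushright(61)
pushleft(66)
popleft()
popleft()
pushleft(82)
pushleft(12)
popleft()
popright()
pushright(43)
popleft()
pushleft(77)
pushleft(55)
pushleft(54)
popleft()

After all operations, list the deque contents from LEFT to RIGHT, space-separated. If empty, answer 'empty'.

pushright(61): [61]
pushleft(66): [66, 61]
popleft(): [61]
popleft(): []
pushleft(82): [82]
pushleft(12): [12, 82]
popleft(): [82]
popright(): []
pushright(43): [43]
popleft(): []
pushleft(77): [77]
pushleft(55): [55, 77]
pushleft(54): [54, 55, 77]
popleft(): [55, 77]

Answer: 55 77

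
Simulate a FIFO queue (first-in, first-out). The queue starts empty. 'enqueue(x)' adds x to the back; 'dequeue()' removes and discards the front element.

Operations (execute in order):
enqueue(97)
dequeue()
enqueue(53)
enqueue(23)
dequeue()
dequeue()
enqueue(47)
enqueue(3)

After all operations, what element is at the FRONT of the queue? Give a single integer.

Answer: 47

Derivation:
enqueue(97): queue = [97]
dequeue(): queue = []
enqueue(53): queue = [53]
enqueue(23): queue = [53, 23]
dequeue(): queue = [23]
dequeue(): queue = []
enqueue(47): queue = [47]
enqueue(3): queue = [47, 3]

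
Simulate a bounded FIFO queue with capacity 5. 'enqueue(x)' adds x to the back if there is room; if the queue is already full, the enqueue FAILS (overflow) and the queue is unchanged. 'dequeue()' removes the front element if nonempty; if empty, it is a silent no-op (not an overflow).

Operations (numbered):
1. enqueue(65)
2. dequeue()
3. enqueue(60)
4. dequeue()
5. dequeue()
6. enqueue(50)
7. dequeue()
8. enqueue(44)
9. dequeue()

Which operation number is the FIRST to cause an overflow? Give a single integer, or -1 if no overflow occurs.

1. enqueue(65): size=1
2. dequeue(): size=0
3. enqueue(60): size=1
4. dequeue(): size=0
5. dequeue(): empty, no-op, size=0
6. enqueue(50): size=1
7. dequeue(): size=0
8. enqueue(44): size=1
9. dequeue(): size=0

Answer: -1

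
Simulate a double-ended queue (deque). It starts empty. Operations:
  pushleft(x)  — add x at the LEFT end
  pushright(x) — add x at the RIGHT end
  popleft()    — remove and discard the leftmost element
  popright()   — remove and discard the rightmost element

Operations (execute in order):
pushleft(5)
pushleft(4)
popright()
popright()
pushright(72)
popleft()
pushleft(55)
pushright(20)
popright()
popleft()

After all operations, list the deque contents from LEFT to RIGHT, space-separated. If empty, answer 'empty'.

pushleft(5): [5]
pushleft(4): [4, 5]
popright(): [4]
popright(): []
pushright(72): [72]
popleft(): []
pushleft(55): [55]
pushright(20): [55, 20]
popright(): [55]
popleft(): []

Answer: empty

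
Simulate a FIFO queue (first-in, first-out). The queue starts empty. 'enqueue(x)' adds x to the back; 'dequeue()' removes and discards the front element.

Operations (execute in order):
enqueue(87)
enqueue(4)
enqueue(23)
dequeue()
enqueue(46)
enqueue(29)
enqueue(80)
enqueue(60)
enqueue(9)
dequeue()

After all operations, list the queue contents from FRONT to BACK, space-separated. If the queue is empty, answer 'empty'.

Answer: 23 46 29 80 60 9

Derivation:
enqueue(87): [87]
enqueue(4): [87, 4]
enqueue(23): [87, 4, 23]
dequeue(): [4, 23]
enqueue(46): [4, 23, 46]
enqueue(29): [4, 23, 46, 29]
enqueue(80): [4, 23, 46, 29, 80]
enqueue(60): [4, 23, 46, 29, 80, 60]
enqueue(9): [4, 23, 46, 29, 80, 60, 9]
dequeue(): [23, 46, 29, 80, 60, 9]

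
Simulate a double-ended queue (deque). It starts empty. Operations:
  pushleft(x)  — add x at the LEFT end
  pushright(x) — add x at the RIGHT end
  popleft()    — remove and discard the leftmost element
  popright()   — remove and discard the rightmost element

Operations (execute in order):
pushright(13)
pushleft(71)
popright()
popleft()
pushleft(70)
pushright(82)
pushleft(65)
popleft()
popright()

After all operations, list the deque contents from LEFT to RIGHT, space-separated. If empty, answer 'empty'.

Answer: 70

Derivation:
pushright(13): [13]
pushleft(71): [71, 13]
popright(): [71]
popleft(): []
pushleft(70): [70]
pushright(82): [70, 82]
pushleft(65): [65, 70, 82]
popleft(): [70, 82]
popright(): [70]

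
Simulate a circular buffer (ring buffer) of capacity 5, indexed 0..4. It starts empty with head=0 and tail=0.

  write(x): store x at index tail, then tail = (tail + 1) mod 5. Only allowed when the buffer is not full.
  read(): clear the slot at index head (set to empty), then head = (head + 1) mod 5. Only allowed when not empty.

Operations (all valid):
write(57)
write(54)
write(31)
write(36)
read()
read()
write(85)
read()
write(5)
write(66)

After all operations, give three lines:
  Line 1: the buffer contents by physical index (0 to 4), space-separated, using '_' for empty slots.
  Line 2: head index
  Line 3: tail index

write(57): buf=[57 _ _ _ _], head=0, tail=1, size=1
write(54): buf=[57 54 _ _ _], head=0, tail=2, size=2
write(31): buf=[57 54 31 _ _], head=0, tail=3, size=3
write(36): buf=[57 54 31 36 _], head=0, tail=4, size=4
read(): buf=[_ 54 31 36 _], head=1, tail=4, size=3
read(): buf=[_ _ 31 36 _], head=2, tail=4, size=2
write(85): buf=[_ _ 31 36 85], head=2, tail=0, size=3
read(): buf=[_ _ _ 36 85], head=3, tail=0, size=2
write(5): buf=[5 _ _ 36 85], head=3, tail=1, size=3
write(66): buf=[5 66 _ 36 85], head=3, tail=2, size=4

Answer: 5 66 _ 36 85
3
2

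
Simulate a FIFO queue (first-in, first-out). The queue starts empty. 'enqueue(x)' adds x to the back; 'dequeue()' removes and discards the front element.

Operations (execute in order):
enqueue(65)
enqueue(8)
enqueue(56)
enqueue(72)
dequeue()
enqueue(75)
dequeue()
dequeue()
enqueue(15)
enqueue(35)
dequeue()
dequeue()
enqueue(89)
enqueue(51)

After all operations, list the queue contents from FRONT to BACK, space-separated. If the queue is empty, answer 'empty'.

enqueue(65): [65]
enqueue(8): [65, 8]
enqueue(56): [65, 8, 56]
enqueue(72): [65, 8, 56, 72]
dequeue(): [8, 56, 72]
enqueue(75): [8, 56, 72, 75]
dequeue(): [56, 72, 75]
dequeue(): [72, 75]
enqueue(15): [72, 75, 15]
enqueue(35): [72, 75, 15, 35]
dequeue(): [75, 15, 35]
dequeue(): [15, 35]
enqueue(89): [15, 35, 89]
enqueue(51): [15, 35, 89, 51]

Answer: 15 35 89 51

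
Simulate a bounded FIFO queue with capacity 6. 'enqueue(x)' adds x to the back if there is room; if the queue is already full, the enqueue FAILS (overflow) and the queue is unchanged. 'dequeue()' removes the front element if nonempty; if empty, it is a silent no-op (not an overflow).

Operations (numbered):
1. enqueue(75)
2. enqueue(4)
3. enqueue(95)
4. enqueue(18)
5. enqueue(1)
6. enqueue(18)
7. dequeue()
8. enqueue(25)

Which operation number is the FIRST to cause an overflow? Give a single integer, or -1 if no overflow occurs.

1. enqueue(75): size=1
2. enqueue(4): size=2
3. enqueue(95): size=3
4. enqueue(18): size=4
5. enqueue(1): size=5
6. enqueue(18): size=6
7. dequeue(): size=5
8. enqueue(25): size=6

Answer: -1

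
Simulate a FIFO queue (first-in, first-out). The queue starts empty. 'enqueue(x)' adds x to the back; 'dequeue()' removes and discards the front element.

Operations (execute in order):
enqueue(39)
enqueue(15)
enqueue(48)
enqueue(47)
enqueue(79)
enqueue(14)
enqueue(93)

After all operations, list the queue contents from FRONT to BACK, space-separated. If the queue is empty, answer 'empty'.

Answer: 39 15 48 47 79 14 93

Derivation:
enqueue(39): [39]
enqueue(15): [39, 15]
enqueue(48): [39, 15, 48]
enqueue(47): [39, 15, 48, 47]
enqueue(79): [39, 15, 48, 47, 79]
enqueue(14): [39, 15, 48, 47, 79, 14]
enqueue(93): [39, 15, 48, 47, 79, 14, 93]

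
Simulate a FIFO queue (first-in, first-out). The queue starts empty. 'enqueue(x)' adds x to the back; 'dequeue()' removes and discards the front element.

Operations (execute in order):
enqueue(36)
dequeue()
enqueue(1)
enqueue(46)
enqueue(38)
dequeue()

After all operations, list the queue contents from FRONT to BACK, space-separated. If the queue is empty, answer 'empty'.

Answer: 46 38

Derivation:
enqueue(36): [36]
dequeue(): []
enqueue(1): [1]
enqueue(46): [1, 46]
enqueue(38): [1, 46, 38]
dequeue(): [46, 38]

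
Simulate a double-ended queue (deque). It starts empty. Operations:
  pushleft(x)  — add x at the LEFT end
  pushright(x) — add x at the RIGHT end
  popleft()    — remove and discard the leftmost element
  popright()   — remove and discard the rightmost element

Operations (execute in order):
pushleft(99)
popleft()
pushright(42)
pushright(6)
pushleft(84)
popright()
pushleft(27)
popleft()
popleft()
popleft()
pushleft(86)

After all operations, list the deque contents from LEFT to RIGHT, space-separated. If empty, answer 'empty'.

pushleft(99): [99]
popleft(): []
pushright(42): [42]
pushright(6): [42, 6]
pushleft(84): [84, 42, 6]
popright(): [84, 42]
pushleft(27): [27, 84, 42]
popleft(): [84, 42]
popleft(): [42]
popleft(): []
pushleft(86): [86]

Answer: 86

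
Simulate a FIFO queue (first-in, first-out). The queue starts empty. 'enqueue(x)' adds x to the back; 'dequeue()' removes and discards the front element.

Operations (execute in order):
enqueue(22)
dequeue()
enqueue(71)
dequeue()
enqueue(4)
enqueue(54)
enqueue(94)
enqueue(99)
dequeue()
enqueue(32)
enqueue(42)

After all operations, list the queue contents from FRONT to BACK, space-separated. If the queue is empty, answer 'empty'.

enqueue(22): [22]
dequeue(): []
enqueue(71): [71]
dequeue(): []
enqueue(4): [4]
enqueue(54): [4, 54]
enqueue(94): [4, 54, 94]
enqueue(99): [4, 54, 94, 99]
dequeue(): [54, 94, 99]
enqueue(32): [54, 94, 99, 32]
enqueue(42): [54, 94, 99, 32, 42]

Answer: 54 94 99 32 42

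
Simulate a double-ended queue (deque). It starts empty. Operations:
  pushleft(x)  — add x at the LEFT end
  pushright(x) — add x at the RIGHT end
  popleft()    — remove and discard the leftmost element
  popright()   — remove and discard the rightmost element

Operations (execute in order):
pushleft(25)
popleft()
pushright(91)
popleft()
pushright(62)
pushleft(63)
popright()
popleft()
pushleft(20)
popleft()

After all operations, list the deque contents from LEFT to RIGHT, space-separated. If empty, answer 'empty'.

pushleft(25): [25]
popleft(): []
pushright(91): [91]
popleft(): []
pushright(62): [62]
pushleft(63): [63, 62]
popright(): [63]
popleft(): []
pushleft(20): [20]
popleft(): []

Answer: empty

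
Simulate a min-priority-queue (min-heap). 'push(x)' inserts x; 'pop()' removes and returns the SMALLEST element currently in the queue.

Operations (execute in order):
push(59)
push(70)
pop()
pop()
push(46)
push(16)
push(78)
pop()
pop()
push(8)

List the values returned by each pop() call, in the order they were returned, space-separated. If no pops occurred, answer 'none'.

Answer: 59 70 16 46

Derivation:
push(59): heap contents = [59]
push(70): heap contents = [59, 70]
pop() → 59: heap contents = [70]
pop() → 70: heap contents = []
push(46): heap contents = [46]
push(16): heap contents = [16, 46]
push(78): heap contents = [16, 46, 78]
pop() → 16: heap contents = [46, 78]
pop() → 46: heap contents = [78]
push(8): heap contents = [8, 78]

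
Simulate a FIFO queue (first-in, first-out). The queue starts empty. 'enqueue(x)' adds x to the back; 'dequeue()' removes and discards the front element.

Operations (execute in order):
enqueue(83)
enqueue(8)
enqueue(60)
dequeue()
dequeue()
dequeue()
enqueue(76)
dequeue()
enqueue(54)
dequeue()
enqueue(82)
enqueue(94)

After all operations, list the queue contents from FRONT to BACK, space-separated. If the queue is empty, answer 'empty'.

enqueue(83): [83]
enqueue(8): [83, 8]
enqueue(60): [83, 8, 60]
dequeue(): [8, 60]
dequeue(): [60]
dequeue(): []
enqueue(76): [76]
dequeue(): []
enqueue(54): [54]
dequeue(): []
enqueue(82): [82]
enqueue(94): [82, 94]

Answer: 82 94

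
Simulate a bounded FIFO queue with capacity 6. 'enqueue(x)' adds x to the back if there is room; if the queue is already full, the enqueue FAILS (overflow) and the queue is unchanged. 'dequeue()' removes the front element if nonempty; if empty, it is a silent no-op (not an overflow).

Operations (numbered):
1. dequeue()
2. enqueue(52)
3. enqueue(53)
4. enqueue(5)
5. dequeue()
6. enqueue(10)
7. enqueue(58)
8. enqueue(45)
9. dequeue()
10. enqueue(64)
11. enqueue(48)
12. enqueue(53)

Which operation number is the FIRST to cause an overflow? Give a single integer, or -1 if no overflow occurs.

1. dequeue(): empty, no-op, size=0
2. enqueue(52): size=1
3. enqueue(53): size=2
4. enqueue(5): size=3
5. dequeue(): size=2
6. enqueue(10): size=3
7. enqueue(58): size=4
8. enqueue(45): size=5
9. dequeue(): size=4
10. enqueue(64): size=5
11. enqueue(48): size=6
12. enqueue(53): size=6=cap → OVERFLOW (fail)

Answer: 12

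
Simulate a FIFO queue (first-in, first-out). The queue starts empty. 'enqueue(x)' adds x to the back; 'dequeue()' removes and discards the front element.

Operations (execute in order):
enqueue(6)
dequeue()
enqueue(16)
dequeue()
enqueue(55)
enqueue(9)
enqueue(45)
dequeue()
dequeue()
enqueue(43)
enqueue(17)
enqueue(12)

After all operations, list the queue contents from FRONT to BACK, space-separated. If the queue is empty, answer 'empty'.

enqueue(6): [6]
dequeue(): []
enqueue(16): [16]
dequeue(): []
enqueue(55): [55]
enqueue(9): [55, 9]
enqueue(45): [55, 9, 45]
dequeue(): [9, 45]
dequeue(): [45]
enqueue(43): [45, 43]
enqueue(17): [45, 43, 17]
enqueue(12): [45, 43, 17, 12]

Answer: 45 43 17 12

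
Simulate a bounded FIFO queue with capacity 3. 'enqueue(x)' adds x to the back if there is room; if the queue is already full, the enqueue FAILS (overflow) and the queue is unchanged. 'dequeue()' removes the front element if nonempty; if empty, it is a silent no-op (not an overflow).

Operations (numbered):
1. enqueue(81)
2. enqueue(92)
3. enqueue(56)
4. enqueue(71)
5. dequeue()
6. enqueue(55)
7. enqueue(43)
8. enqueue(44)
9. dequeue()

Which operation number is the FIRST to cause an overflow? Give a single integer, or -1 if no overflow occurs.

Answer: 4

Derivation:
1. enqueue(81): size=1
2. enqueue(92): size=2
3. enqueue(56): size=3
4. enqueue(71): size=3=cap → OVERFLOW (fail)
5. dequeue(): size=2
6. enqueue(55): size=3
7. enqueue(43): size=3=cap → OVERFLOW (fail)
8. enqueue(44): size=3=cap → OVERFLOW (fail)
9. dequeue(): size=2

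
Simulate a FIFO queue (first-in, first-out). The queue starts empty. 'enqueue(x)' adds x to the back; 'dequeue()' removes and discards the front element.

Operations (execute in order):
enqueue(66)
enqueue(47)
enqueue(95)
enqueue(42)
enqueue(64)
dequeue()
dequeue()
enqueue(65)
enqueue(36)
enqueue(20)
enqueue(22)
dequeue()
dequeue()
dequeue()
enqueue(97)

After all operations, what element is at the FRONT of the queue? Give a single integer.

Answer: 65

Derivation:
enqueue(66): queue = [66]
enqueue(47): queue = [66, 47]
enqueue(95): queue = [66, 47, 95]
enqueue(42): queue = [66, 47, 95, 42]
enqueue(64): queue = [66, 47, 95, 42, 64]
dequeue(): queue = [47, 95, 42, 64]
dequeue(): queue = [95, 42, 64]
enqueue(65): queue = [95, 42, 64, 65]
enqueue(36): queue = [95, 42, 64, 65, 36]
enqueue(20): queue = [95, 42, 64, 65, 36, 20]
enqueue(22): queue = [95, 42, 64, 65, 36, 20, 22]
dequeue(): queue = [42, 64, 65, 36, 20, 22]
dequeue(): queue = [64, 65, 36, 20, 22]
dequeue(): queue = [65, 36, 20, 22]
enqueue(97): queue = [65, 36, 20, 22, 97]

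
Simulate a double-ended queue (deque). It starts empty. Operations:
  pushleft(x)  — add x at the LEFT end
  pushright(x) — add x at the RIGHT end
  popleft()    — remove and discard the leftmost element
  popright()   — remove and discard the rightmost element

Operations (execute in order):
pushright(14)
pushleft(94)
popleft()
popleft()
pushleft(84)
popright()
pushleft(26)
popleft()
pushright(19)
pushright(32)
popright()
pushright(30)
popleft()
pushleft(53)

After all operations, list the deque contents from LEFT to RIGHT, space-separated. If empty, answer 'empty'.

Answer: 53 30

Derivation:
pushright(14): [14]
pushleft(94): [94, 14]
popleft(): [14]
popleft(): []
pushleft(84): [84]
popright(): []
pushleft(26): [26]
popleft(): []
pushright(19): [19]
pushright(32): [19, 32]
popright(): [19]
pushright(30): [19, 30]
popleft(): [30]
pushleft(53): [53, 30]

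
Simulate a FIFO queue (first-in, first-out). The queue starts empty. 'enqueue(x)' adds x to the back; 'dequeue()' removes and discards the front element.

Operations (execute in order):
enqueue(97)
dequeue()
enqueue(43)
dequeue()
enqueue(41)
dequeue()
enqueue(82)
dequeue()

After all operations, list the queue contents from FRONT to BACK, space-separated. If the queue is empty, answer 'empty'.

enqueue(97): [97]
dequeue(): []
enqueue(43): [43]
dequeue(): []
enqueue(41): [41]
dequeue(): []
enqueue(82): [82]
dequeue(): []

Answer: empty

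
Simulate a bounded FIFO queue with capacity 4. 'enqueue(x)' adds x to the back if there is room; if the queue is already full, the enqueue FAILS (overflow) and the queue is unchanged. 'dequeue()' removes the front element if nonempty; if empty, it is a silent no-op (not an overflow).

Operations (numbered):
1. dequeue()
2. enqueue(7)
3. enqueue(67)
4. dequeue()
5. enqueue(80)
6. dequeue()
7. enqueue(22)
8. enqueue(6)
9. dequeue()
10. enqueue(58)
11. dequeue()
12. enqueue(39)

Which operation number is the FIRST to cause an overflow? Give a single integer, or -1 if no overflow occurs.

Answer: -1

Derivation:
1. dequeue(): empty, no-op, size=0
2. enqueue(7): size=1
3. enqueue(67): size=2
4. dequeue(): size=1
5. enqueue(80): size=2
6. dequeue(): size=1
7. enqueue(22): size=2
8. enqueue(6): size=3
9. dequeue(): size=2
10. enqueue(58): size=3
11. dequeue(): size=2
12. enqueue(39): size=3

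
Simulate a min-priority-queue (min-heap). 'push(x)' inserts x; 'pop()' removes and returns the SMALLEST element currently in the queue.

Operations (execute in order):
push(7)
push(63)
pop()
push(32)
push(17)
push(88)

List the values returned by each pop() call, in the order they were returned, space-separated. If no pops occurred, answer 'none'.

push(7): heap contents = [7]
push(63): heap contents = [7, 63]
pop() → 7: heap contents = [63]
push(32): heap contents = [32, 63]
push(17): heap contents = [17, 32, 63]
push(88): heap contents = [17, 32, 63, 88]

Answer: 7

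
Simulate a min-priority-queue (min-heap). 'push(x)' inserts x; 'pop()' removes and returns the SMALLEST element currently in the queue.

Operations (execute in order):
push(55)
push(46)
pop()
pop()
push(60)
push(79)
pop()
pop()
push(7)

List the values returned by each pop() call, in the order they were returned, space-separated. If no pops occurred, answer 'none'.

Answer: 46 55 60 79

Derivation:
push(55): heap contents = [55]
push(46): heap contents = [46, 55]
pop() → 46: heap contents = [55]
pop() → 55: heap contents = []
push(60): heap contents = [60]
push(79): heap contents = [60, 79]
pop() → 60: heap contents = [79]
pop() → 79: heap contents = []
push(7): heap contents = [7]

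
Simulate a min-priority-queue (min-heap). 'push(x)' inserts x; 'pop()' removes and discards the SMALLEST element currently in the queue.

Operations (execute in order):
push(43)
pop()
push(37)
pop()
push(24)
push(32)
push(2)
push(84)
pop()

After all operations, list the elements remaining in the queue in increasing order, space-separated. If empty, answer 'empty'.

push(43): heap contents = [43]
pop() → 43: heap contents = []
push(37): heap contents = [37]
pop() → 37: heap contents = []
push(24): heap contents = [24]
push(32): heap contents = [24, 32]
push(2): heap contents = [2, 24, 32]
push(84): heap contents = [2, 24, 32, 84]
pop() → 2: heap contents = [24, 32, 84]

Answer: 24 32 84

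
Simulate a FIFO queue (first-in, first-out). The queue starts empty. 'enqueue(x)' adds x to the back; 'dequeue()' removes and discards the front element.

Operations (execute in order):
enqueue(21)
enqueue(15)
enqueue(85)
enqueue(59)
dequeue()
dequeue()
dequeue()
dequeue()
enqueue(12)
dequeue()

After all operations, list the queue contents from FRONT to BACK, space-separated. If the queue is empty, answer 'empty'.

enqueue(21): [21]
enqueue(15): [21, 15]
enqueue(85): [21, 15, 85]
enqueue(59): [21, 15, 85, 59]
dequeue(): [15, 85, 59]
dequeue(): [85, 59]
dequeue(): [59]
dequeue(): []
enqueue(12): [12]
dequeue(): []

Answer: empty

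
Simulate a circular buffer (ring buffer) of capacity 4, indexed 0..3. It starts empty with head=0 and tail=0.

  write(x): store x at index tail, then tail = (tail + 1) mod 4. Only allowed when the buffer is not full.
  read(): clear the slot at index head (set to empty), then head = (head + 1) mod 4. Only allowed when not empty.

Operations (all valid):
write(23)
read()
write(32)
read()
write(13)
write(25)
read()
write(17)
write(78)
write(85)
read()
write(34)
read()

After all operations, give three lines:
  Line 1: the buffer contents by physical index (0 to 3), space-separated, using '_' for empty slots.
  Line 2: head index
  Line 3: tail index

Answer: _ 78 85 34
1
0

Derivation:
write(23): buf=[23 _ _ _], head=0, tail=1, size=1
read(): buf=[_ _ _ _], head=1, tail=1, size=0
write(32): buf=[_ 32 _ _], head=1, tail=2, size=1
read(): buf=[_ _ _ _], head=2, tail=2, size=0
write(13): buf=[_ _ 13 _], head=2, tail=3, size=1
write(25): buf=[_ _ 13 25], head=2, tail=0, size=2
read(): buf=[_ _ _ 25], head=3, tail=0, size=1
write(17): buf=[17 _ _ 25], head=3, tail=1, size=2
write(78): buf=[17 78 _ 25], head=3, tail=2, size=3
write(85): buf=[17 78 85 25], head=3, tail=3, size=4
read(): buf=[17 78 85 _], head=0, tail=3, size=3
write(34): buf=[17 78 85 34], head=0, tail=0, size=4
read(): buf=[_ 78 85 34], head=1, tail=0, size=3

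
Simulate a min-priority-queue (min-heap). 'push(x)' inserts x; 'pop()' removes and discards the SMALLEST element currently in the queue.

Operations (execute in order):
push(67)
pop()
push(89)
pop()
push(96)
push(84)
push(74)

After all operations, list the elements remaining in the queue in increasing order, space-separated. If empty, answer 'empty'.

Answer: 74 84 96

Derivation:
push(67): heap contents = [67]
pop() → 67: heap contents = []
push(89): heap contents = [89]
pop() → 89: heap contents = []
push(96): heap contents = [96]
push(84): heap contents = [84, 96]
push(74): heap contents = [74, 84, 96]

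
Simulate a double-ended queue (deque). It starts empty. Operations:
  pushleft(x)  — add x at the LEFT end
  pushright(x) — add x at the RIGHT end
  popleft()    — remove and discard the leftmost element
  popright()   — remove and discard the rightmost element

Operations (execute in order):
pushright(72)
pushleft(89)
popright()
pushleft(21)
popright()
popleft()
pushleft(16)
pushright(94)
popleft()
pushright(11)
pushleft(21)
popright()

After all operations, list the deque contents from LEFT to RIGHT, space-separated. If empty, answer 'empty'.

pushright(72): [72]
pushleft(89): [89, 72]
popright(): [89]
pushleft(21): [21, 89]
popright(): [21]
popleft(): []
pushleft(16): [16]
pushright(94): [16, 94]
popleft(): [94]
pushright(11): [94, 11]
pushleft(21): [21, 94, 11]
popright(): [21, 94]

Answer: 21 94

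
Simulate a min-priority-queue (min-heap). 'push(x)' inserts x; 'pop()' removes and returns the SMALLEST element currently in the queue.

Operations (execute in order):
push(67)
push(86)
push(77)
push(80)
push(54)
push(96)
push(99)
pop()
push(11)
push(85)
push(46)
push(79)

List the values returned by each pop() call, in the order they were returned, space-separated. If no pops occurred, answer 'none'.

Answer: 54

Derivation:
push(67): heap contents = [67]
push(86): heap contents = [67, 86]
push(77): heap contents = [67, 77, 86]
push(80): heap contents = [67, 77, 80, 86]
push(54): heap contents = [54, 67, 77, 80, 86]
push(96): heap contents = [54, 67, 77, 80, 86, 96]
push(99): heap contents = [54, 67, 77, 80, 86, 96, 99]
pop() → 54: heap contents = [67, 77, 80, 86, 96, 99]
push(11): heap contents = [11, 67, 77, 80, 86, 96, 99]
push(85): heap contents = [11, 67, 77, 80, 85, 86, 96, 99]
push(46): heap contents = [11, 46, 67, 77, 80, 85, 86, 96, 99]
push(79): heap contents = [11, 46, 67, 77, 79, 80, 85, 86, 96, 99]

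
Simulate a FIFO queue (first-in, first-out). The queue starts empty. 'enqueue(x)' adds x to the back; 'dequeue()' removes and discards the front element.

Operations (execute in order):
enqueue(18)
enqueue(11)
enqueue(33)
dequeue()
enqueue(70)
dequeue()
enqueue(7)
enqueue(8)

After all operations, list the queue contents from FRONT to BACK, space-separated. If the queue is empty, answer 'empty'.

enqueue(18): [18]
enqueue(11): [18, 11]
enqueue(33): [18, 11, 33]
dequeue(): [11, 33]
enqueue(70): [11, 33, 70]
dequeue(): [33, 70]
enqueue(7): [33, 70, 7]
enqueue(8): [33, 70, 7, 8]

Answer: 33 70 7 8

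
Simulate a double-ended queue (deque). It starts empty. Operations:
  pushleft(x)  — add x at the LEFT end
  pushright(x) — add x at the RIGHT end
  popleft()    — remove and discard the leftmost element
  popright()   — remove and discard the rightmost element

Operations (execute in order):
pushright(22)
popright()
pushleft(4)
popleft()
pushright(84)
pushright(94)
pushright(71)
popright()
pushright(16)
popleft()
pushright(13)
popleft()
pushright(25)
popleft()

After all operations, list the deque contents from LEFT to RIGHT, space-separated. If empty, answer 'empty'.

pushright(22): [22]
popright(): []
pushleft(4): [4]
popleft(): []
pushright(84): [84]
pushright(94): [84, 94]
pushright(71): [84, 94, 71]
popright(): [84, 94]
pushright(16): [84, 94, 16]
popleft(): [94, 16]
pushright(13): [94, 16, 13]
popleft(): [16, 13]
pushright(25): [16, 13, 25]
popleft(): [13, 25]

Answer: 13 25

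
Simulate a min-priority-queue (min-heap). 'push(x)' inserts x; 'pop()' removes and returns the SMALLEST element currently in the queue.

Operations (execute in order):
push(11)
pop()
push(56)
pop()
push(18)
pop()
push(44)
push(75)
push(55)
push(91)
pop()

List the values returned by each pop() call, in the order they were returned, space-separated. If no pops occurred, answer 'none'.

Answer: 11 56 18 44

Derivation:
push(11): heap contents = [11]
pop() → 11: heap contents = []
push(56): heap contents = [56]
pop() → 56: heap contents = []
push(18): heap contents = [18]
pop() → 18: heap contents = []
push(44): heap contents = [44]
push(75): heap contents = [44, 75]
push(55): heap contents = [44, 55, 75]
push(91): heap contents = [44, 55, 75, 91]
pop() → 44: heap contents = [55, 75, 91]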